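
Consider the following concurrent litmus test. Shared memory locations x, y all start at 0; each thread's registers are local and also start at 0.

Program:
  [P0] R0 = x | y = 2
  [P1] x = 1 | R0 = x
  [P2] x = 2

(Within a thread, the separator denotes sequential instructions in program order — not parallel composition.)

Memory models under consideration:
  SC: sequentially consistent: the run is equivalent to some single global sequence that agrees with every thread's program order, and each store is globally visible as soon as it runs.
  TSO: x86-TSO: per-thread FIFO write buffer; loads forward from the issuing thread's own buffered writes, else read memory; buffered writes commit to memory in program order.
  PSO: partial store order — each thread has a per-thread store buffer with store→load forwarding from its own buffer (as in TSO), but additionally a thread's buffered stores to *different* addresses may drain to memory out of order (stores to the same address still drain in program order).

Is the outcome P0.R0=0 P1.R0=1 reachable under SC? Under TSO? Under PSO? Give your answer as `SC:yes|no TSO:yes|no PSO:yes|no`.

SC:yes TSO:yes PSO:yes

outcome vector order: (P0.R0,P1.R0)
SC (6): (0,1), (0,2), (1,1), (1,2), (2,1), (2,2)
TSO (6): (0,1), (0,2), (1,1), (1,2), (2,1), (2,2)
PSO (6): (0,1), (0,2), (1,1), (1,2), (2,1), (2,2)
target (0,1) ∈ {SC,TSO,PSO}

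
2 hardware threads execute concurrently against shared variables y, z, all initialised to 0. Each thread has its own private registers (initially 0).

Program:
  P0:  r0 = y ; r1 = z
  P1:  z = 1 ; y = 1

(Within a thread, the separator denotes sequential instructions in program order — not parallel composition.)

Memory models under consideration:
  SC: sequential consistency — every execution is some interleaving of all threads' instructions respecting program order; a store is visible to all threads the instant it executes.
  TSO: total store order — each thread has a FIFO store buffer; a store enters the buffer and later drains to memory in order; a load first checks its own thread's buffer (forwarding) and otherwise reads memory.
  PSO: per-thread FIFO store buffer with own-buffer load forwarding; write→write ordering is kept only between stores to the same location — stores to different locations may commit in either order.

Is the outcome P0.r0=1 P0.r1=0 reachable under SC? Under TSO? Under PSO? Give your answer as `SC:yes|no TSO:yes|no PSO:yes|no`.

SC:no TSO:no PSO:yes

outcome vector order: (P0.r0,P0.r1)
[SC] allowed = {(0,0) (0,1) (1,1)}
[TSO] allowed = {(0,0) (0,1) (1,1)}
[PSO] allowed = {(0,0) (0,1) (1,0) (1,1)}
target (1,0) ∈ {PSO}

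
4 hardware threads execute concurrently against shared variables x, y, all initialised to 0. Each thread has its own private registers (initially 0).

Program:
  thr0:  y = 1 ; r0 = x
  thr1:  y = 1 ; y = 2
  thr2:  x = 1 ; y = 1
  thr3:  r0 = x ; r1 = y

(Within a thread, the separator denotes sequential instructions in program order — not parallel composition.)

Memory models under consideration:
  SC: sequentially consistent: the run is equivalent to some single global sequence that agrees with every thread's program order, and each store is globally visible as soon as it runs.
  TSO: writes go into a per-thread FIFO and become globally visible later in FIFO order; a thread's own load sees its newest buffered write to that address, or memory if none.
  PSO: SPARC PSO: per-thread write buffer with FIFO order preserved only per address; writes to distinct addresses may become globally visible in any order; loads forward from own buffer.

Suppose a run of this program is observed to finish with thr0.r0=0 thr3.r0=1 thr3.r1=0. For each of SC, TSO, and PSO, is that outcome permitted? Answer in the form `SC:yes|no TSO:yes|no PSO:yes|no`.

outcome vector order: (thr0.r0,thr3.r0,thr3.r1)
[SC] allowed = {(0,0,0); (0,0,1); (0,0,2); (0,1,1); (0,1,2); (1,0,0); (1,0,1); (1,0,2); (1,1,0); (1,1,1); (1,1,2)}
[TSO] allowed = {(0,0,0); (0,0,1); (0,0,2); (0,1,0); (0,1,1); (0,1,2); (1,0,0); (1,0,1); (1,0,2); (1,1,0); (1,1,1); (1,1,2)}
[PSO] allowed = {(0,0,0); (0,0,1); (0,0,2); (0,1,0); (0,1,1); (0,1,2); (1,0,0); (1,0,1); (1,0,2); (1,1,0); (1,1,1); (1,1,2)}
target (0,1,0) ∈ {TSO,PSO}

SC:no TSO:yes PSO:yes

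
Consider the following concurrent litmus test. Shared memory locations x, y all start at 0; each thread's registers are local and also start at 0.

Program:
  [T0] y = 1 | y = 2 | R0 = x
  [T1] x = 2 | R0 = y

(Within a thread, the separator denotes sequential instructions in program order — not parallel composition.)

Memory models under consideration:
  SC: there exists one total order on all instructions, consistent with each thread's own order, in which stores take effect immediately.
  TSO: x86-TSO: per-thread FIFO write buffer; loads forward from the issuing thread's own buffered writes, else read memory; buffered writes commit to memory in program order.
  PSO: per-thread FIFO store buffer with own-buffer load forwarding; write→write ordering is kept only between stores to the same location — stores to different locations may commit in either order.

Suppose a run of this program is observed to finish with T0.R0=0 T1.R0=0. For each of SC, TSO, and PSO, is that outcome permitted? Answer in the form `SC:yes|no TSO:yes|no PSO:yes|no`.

outcome vector order: (T0.R0,T1.R0)
SC (4): 0/2, 2/0, 2/1, 2/2
TSO (6): 0/0, 0/1, 0/2, 2/0, 2/1, 2/2
PSO (6): 0/0, 0/1, 0/2, 2/0, 2/1, 2/2
target 0/0 ∈ {TSO,PSO}

SC:no TSO:yes PSO:yes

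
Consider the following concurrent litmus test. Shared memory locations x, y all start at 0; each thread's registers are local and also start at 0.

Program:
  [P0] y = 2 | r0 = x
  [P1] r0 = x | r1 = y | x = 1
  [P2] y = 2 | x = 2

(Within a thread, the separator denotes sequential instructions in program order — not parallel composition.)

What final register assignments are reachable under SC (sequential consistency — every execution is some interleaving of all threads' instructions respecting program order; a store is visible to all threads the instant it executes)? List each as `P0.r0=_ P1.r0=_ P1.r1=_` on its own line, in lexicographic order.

outcome vector order: (P0.r0,P1.r0,P1.r1)
|SC outcomes| = 9

P0.r0=0 P1.r0=0 P1.r1=0
P0.r0=0 P1.r0=0 P1.r1=2
P0.r0=0 P1.r0=2 P1.r1=2
P0.r0=1 P1.r0=0 P1.r1=0
P0.r0=1 P1.r0=0 P1.r1=2
P0.r0=1 P1.r0=2 P1.r1=2
P0.r0=2 P1.r0=0 P1.r1=0
P0.r0=2 P1.r0=0 P1.r1=2
P0.r0=2 P1.r0=2 P1.r1=2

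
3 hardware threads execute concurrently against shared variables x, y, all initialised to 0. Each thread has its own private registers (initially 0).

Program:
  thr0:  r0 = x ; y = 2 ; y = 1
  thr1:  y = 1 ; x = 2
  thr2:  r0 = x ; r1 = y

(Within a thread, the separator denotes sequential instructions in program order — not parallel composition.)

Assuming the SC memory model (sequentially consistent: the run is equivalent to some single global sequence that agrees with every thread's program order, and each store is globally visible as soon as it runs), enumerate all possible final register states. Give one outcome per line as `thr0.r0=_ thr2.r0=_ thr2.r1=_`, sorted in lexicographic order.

outcome vector order: (thr0.r0,thr2.r0,thr2.r1)
|SC outcomes| = 10

thr0.r0=0 thr2.r0=0 thr2.r1=0
thr0.r0=0 thr2.r0=0 thr2.r1=1
thr0.r0=0 thr2.r0=0 thr2.r1=2
thr0.r0=0 thr2.r0=2 thr2.r1=1
thr0.r0=0 thr2.r0=2 thr2.r1=2
thr0.r0=2 thr2.r0=0 thr2.r1=0
thr0.r0=2 thr2.r0=0 thr2.r1=1
thr0.r0=2 thr2.r0=0 thr2.r1=2
thr0.r0=2 thr2.r0=2 thr2.r1=1
thr0.r0=2 thr2.r0=2 thr2.r1=2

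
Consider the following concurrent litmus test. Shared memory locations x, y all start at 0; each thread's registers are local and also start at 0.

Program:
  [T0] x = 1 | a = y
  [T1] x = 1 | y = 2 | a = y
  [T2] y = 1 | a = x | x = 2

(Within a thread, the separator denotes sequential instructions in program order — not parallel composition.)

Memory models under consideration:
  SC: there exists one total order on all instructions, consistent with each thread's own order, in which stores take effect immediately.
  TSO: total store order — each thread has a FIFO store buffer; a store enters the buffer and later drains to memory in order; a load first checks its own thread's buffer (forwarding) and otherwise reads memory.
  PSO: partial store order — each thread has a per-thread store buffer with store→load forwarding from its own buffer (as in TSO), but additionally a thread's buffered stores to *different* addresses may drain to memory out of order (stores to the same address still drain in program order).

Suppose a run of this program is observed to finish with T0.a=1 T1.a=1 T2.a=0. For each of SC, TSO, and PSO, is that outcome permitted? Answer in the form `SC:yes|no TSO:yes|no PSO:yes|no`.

outcome vector order: (T0.a,T1.a,T2.a)
SC (8): <0 1 1>; <0 2 1>; <1 1 1>; <1 2 0>; <1 2 1>; <2 1 1>; <2 2 0>; <2 2 1>
TSO (12): <0 1 0>; <0 1 1>; <0 2 0>; <0 2 1>; <1 1 0>; <1 1 1>; <1 2 0>; <1 2 1>; <2 1 0>; <2 1 1>; <2 2 0>; <2 2 1>
PSO (12): <0 1 0>; <0 1 1>; <0 2 0>; <0 2 1>; <1 1 0>; <1 1 1>; <1 2 0>; <1 2 1>; <2 1 0>; <2 1 1>; <2 2 0>; <2 2 1>
target <1 1 0> ∈ {TSO,PSO}

SC:no TSO:yes PSO:yes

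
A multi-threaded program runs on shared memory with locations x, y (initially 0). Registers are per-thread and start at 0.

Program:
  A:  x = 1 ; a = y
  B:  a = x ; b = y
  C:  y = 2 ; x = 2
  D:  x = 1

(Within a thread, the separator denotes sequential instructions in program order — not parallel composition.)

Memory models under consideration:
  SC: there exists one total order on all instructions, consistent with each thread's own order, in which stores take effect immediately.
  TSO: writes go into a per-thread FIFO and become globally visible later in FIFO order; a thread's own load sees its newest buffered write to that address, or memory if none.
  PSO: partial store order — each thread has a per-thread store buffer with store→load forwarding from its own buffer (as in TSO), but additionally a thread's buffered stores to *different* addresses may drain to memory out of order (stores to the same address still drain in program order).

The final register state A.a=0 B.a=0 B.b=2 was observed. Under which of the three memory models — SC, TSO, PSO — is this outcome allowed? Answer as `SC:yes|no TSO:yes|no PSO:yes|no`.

outcome vector order: (A.a,B.a,B.b)
[SC] allowed = {000, 002, 010, 012, 022, 200, 202, 210, 212, 222}
[TSO] allowed = {000, 002, 010, 012, 022, 200, 202, 210, 212, 222}
[PSO] allowed = {000, 002, 010, 012, 020, 022, 200, 202, 210, 212, 220, 222}
target 002 ∈ {SC,TSO,PSO}

SC:yes TSO:yes PSO:yes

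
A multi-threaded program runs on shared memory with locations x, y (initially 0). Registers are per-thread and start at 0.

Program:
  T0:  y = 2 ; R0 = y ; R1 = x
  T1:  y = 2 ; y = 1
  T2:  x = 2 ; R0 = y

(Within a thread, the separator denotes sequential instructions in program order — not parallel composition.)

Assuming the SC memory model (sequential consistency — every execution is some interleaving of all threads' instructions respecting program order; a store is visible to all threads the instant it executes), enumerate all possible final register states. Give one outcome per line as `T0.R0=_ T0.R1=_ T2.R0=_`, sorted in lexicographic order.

outcome vector order: (T0.R0,T0.R1,T2.R0)
|SC outcomes| = 9

T0.R0=1 T0.R1=0 T2.R0=1
T0.R0=1 T0.R1=2 T2.R0=0
T0.R0=1 T0.R1=2 T2.R0=1
T0.R0=1 T0.R1=2 T2.R0=2
T0.R0=2 T0.R1=0 T2.R0=1
T0.R0=2 T0.R1=0 T2.R0=2
T0.R0=2 T0.R1=2 T2.R0=0
T0.R0=2 T0.R1=2 T2.R0=1
T0.R0=2 T0.R1=2 T2.R0=2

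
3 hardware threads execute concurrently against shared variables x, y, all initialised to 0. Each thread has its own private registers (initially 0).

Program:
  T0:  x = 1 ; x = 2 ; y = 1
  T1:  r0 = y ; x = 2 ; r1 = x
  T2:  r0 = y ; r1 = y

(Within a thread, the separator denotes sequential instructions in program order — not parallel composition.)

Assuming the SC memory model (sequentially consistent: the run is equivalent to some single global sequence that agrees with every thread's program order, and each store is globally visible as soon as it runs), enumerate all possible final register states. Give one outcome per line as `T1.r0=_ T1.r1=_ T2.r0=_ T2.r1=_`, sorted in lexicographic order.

outcome vector order: (T1.r0,T1.r1,T2.r0,T2.r1)
|SC outcomes| = 9

T1.r0=0 T1.r1=1 T2.r0=0 T2.r1=0
T1.r0=0 T1.r1=1 T2.r0=0 T2.r1=1
T1.r0=0 T1.r1=1 T2.r0=1 T2.r1=1
T1.r0=0 T1.r1=2 T2.r0=0 T2.r1=0
T1.r0=0 T1.r1=2 T2.r0=0 T2.r1=1
T1.r0=0 T1.r1=2 T2.r0=1 T2.r1=1
T1.r0=1 T1.r1=2 T2.r0=0 T2.r1=0
T1.r0=1 T1.r1=2 T2.r0=0 T2.r1=1
T1.r0=1 T1.r1=2 T2.r0=1 T2.r1=1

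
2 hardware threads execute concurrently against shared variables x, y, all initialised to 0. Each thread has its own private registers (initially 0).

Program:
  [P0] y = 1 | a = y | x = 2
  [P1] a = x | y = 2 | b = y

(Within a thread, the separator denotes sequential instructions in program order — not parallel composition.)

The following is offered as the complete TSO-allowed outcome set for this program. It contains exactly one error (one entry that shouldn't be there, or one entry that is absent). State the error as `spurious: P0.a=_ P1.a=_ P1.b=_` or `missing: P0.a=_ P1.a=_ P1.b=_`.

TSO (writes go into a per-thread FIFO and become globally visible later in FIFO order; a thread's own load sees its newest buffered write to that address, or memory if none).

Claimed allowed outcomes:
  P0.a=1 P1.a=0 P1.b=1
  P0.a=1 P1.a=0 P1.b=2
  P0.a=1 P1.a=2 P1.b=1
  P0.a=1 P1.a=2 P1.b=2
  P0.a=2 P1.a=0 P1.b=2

outcome vector order: (P0.a,P1.a,P1.b)
under TSO → 101 102 122 202
claimed∖TSO = {121}

spurious: P0.a=1 P1.a=2 P1.b=1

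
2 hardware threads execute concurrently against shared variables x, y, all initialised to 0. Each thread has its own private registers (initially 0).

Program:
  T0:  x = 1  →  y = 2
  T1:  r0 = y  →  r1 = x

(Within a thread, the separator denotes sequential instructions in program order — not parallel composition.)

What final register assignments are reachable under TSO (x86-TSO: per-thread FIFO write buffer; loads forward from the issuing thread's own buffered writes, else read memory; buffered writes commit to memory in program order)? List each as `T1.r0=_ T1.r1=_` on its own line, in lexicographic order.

outcome vector order: (T1.r0,T1.r1)
|TSO outcomes| = 3

T1.r0=0 T1.r1=0
T1.r0=0 T1.r1=1
T1.r0=2 T1.r1=1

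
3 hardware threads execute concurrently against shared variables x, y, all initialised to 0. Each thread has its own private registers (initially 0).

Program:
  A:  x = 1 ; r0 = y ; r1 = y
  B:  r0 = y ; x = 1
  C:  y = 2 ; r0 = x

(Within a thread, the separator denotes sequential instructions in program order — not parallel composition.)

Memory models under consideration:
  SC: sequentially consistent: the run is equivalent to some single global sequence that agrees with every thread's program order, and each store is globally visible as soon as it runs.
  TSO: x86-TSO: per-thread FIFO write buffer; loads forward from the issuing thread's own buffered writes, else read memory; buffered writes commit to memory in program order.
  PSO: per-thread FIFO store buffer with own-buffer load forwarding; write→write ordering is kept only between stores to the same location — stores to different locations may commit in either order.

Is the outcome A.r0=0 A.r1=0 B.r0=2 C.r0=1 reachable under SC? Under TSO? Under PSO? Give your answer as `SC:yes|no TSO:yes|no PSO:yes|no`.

SC:yes TSO:yes PSO:yes

outcome vector order: (A.r0,A.r1,B.r0,C.r0)
SC (8): 0001 0021 0201 0221 2200 2201 2220 2221
TSO (12): 0000 0001 0020 0021 0200 0201 0220 0221 2200 2201 2220 2221
PSO (12): 0000 0001 0020 0021 0200 0201 0220 0221 2200 2201 2220 2221
target 0021 ∈ {SC,TSO,PSO}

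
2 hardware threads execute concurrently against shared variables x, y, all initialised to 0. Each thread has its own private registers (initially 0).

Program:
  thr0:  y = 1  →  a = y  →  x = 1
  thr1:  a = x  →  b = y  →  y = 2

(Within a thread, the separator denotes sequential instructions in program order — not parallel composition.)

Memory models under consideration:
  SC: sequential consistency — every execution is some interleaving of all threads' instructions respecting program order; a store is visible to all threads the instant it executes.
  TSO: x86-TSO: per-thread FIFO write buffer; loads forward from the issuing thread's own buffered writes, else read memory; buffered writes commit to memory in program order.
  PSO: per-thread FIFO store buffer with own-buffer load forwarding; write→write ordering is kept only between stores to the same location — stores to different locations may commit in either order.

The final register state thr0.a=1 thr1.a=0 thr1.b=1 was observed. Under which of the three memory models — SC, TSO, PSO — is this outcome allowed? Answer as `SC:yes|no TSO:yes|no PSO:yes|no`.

outcome vector order: (thr0.a,thr1.a,thr1.b)
under SC → 100 101 111 200 201
under TSO → 100 101 111 200 201
under PSO → 100 101 110 111 200 201
target 101 ∈ {SC,TSO,PSO}

SC:yes TSO:yes PSO:yes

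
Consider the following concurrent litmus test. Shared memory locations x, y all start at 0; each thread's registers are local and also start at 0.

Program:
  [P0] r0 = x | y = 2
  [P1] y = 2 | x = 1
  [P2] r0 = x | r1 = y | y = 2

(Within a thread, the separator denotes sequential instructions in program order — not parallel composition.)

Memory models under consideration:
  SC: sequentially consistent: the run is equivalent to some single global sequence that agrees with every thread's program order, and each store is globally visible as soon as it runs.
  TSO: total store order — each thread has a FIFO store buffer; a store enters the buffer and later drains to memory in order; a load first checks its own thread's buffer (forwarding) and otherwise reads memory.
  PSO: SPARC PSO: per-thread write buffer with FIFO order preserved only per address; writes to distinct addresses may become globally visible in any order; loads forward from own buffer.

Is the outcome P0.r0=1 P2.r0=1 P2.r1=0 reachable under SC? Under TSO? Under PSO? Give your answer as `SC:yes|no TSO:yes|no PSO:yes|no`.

SC:no TSO:no PSO:yes

outcome vector order: (P0.r0,P2.r0,P2.r1)
SC: 6 outcomes — {(0,0,0); (0,0,2); (0,1,2); (1,0,0); (1,0,2); (1,1,2)}
TSO: 6 outcomes — {(0,0,0); (0,0,2); (0,1,2); (1,0,0); (1,0,2); (1,1,2)}
PSO: 8 outcomes — {(0,0,0); (0,0,2); (0,1,0); (0,1,2); (1,0,0); (1,0,2); (1,1,0); (1,1,2)}
target (1,1,0) ∈ {PSO}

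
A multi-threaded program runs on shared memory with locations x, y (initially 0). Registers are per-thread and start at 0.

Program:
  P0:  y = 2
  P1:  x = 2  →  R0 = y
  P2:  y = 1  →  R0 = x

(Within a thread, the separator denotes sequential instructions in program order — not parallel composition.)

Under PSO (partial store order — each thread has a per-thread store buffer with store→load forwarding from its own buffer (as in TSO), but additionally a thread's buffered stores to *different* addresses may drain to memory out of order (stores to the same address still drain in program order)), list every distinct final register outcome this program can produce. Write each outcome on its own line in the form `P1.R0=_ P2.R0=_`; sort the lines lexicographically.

P1.R0=0 P2.R0=0
P1.R0=0 P2.R0=2
P1.R0=1 P2.R0=0
P1.R0=1 P2.R0=2
P1.R0=2 P2.R0=0
P1.R0=2 P2.R0=2

outcome vector order: (P1.R0,P2.R0)
|PSO outcomes| = 6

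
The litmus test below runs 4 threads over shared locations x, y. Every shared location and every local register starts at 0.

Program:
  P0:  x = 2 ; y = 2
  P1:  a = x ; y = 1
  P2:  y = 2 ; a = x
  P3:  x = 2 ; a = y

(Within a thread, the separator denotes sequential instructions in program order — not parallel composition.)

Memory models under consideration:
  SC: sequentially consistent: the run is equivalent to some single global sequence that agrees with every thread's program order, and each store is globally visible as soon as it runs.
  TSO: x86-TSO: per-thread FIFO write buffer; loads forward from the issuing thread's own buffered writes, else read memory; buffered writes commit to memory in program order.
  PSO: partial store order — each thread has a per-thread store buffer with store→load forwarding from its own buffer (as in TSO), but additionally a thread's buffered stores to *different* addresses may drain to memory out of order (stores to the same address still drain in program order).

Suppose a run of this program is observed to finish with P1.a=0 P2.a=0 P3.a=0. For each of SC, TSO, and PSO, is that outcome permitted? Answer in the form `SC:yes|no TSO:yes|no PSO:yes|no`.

outcome vector order: (P1.a,P2.a,P3.a)
[SC] allowed = {001 002 020 021 022 201 202 220 221 222}
[TSO] allowed = {000 001 002 020 021 022 200 201 202 220 221 222}
[PSO] allowed = {000 001 002 020 021 022 200 201 202 220 221 222}
target 000 ∈ {TSO,PSO}

SC:no TSO:yes PSO:yes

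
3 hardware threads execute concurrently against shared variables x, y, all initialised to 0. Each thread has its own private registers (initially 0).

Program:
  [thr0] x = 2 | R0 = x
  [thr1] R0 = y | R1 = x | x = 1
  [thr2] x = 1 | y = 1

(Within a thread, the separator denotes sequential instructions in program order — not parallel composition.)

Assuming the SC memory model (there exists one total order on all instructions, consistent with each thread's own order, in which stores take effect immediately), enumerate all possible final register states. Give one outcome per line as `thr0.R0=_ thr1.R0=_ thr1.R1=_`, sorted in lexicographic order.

outcome vector order: (thr0.R0,thr1.R0,thr1.R1)
|SC outcomes| = 10

thr0.R0=1 thr1.R0=0 thr1.R1=0
thr0.R0=1 thr1.R0=0 thr1.R1=1
thr0.R0=1 thr1.R0=0 thr1.R1=2
thr0.R0=1 thr1.R0=1 thr1.R1=1
thr0.R0=1 thr1.R0=1 thr1.R1=2
thr0.R0=2 thr1.R0=0 thr1.R1=0
thr0.R0=2 thr1.R0=0 thr1.R1=1
thr0.R0=2 thr1.R0=0 thr1.R1=2
thr0.R0=2 thr1.R0=1 thr1.R1=1
thr0.R0=2 thr1.R0=1 thr1.R1=2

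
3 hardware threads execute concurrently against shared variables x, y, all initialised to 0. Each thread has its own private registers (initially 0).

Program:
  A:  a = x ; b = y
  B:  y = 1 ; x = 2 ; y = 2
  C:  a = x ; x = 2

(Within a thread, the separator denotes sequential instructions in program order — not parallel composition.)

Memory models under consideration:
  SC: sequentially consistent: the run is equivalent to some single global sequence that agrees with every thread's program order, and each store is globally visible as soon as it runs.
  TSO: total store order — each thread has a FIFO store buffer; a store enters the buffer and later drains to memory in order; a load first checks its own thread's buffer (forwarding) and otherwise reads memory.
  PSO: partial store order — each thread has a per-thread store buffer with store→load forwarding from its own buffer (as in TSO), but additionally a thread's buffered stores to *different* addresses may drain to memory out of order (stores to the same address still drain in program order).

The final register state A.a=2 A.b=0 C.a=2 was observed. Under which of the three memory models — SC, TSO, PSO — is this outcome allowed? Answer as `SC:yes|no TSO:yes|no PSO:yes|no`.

outcome vector order: (A.a,A.b,C.a)
under SC → 0/0/0, 0/0/2, 0/1/0, 0/1/2, 0/2/0, 0/2/2, 2/0/0, 2/1/0, 2/1/2, 2/2/0, 2/2/2
under TSO → 0/0/0, 0/0/2, 0/1/0, 0/1/2, 0/2/0, 0/2/2, 2/0/0, 2/1/0, 2/1/2, 2/2/0, 2/2/2
under PSO → 0/0/0, 0/0/2, 0/1/0, 0/1/2, 0/2/0, 0/2/2, 2/0/0, 2/0/2, 2/1/0, 2/1/2, 2/2/0, 2/2/2
target 2/0/2 ∈ {PSO}

SC:no TSO:no PSO:yes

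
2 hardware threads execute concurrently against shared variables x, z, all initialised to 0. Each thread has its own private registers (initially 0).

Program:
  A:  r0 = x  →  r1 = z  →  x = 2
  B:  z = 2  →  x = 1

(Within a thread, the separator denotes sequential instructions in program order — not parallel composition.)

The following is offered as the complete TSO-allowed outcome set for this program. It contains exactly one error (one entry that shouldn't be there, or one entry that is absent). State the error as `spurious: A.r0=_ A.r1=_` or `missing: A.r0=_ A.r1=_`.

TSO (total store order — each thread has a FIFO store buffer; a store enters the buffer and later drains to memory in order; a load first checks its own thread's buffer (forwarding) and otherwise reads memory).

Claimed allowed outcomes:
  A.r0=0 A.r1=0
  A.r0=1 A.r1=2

missing: A.r0=0 A.r1=2

outcome vector order: (A.r0,A.r1)
TSO (3): 00 02 12
TSO∖claimed = {02}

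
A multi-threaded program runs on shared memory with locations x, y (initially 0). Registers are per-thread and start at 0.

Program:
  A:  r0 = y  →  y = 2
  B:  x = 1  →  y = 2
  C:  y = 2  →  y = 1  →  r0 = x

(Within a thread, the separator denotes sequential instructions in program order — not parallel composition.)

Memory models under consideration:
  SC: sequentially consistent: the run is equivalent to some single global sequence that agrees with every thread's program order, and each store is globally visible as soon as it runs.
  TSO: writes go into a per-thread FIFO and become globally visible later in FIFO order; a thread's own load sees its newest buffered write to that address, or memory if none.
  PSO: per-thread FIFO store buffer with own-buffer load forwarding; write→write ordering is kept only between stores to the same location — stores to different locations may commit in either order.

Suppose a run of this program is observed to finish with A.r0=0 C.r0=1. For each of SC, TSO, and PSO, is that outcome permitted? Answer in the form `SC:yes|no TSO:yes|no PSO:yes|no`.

SC:yes TSO:yes PSO:yes

outcome vector order: (A.r0,C.r0)
SC (6): 00; 01; 10; 11; 20; 21
TSO (6): 00; 01; 10; 11; 20; 21
PSO (6): 00; 01; 10; 11; 20; 21
target 01 ∈ {SC,TSO,PSO}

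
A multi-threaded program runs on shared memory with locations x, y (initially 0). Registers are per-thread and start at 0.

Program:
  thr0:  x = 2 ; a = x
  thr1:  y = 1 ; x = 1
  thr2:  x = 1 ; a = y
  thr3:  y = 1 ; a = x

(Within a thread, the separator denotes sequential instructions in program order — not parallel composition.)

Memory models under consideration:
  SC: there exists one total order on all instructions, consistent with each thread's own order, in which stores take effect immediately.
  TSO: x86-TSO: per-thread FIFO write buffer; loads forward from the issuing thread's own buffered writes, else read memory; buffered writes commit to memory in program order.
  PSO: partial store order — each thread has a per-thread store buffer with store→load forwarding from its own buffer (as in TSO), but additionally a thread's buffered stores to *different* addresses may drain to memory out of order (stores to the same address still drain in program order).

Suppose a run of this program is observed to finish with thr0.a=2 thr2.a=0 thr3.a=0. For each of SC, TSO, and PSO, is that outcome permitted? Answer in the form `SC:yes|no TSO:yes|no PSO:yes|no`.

outcome vector order: (thr0.a,thr2.a,thr3.a)
SC: 10 outcomes — {<1 0 1>, <1 0 2>, <1 1 0>, <1 1 1>, <1 1 2>, <2 0 1>, <2 0 2>, <2 1 0>, <2 1 1>, <2 1 2>}
TSO: 12 outcomes — {<1 0 0>, <1 0 1>, <1 0 2>, <1 1 0>, <1 1 1>, <1 1 2>, <2 0 0>, <2 0 1>, <2 0 2>, <2 1 0>, <2 1 1>, <2 1 2>}
PSO: 12 outcomes — {<1 0 0>, <1 0 1>, <1 0 2>, <1 1 0>, <1 1 1>, <1 1 2>, <2 0 0>, <2 0 1>, <2 0 2>, <2 1 0>, <2 1 1>, <2 1 2>}
target <2 0 0> ∈ {TSO,PSO}

SC:no TSO:yes PSO:yes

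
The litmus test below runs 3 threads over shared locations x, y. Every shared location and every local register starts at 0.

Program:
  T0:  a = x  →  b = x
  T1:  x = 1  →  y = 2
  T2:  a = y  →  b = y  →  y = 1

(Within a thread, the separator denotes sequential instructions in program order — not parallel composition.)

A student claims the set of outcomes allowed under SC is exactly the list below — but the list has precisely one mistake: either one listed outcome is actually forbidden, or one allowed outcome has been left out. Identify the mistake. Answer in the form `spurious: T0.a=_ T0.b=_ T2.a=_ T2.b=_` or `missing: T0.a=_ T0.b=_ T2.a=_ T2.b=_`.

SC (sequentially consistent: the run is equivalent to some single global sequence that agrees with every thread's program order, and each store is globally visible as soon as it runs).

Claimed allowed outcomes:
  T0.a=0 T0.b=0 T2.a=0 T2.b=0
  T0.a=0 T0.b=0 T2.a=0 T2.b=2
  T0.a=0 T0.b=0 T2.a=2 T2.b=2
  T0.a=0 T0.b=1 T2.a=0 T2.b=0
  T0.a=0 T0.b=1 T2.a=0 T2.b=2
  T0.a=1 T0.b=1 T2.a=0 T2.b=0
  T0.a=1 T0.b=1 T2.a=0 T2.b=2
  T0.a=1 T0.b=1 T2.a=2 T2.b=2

missing: T0.a=0 T0.b=1 T2.a=2 T2.b=2

outcome vector order: (T0.a,T0.b,T2.a,T2.b)
SC: 9 outcomes — {(0,0,0,0); (0,0,0,2); (0,0,2,2); (0,1,0,0); (0,1,0,2); (0,1,2,2); (1,1,0,0); (1,1,0,2); (1,1,2,2)}
SC∖claimed = {(0,1,2,2)}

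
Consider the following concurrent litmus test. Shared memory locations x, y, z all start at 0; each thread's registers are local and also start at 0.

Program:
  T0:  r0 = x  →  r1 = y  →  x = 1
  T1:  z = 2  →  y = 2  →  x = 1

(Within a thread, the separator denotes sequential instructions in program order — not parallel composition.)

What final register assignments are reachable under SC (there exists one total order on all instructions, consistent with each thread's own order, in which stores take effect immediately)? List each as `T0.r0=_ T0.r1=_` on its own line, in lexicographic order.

T0.r0=0 T0.r1=0
T0.r0=0 T0.r1=2
T0.r0=1 T0.r1=2

outcome vector order: (T0.r0,T0.r1)
|SC outcomes| = 3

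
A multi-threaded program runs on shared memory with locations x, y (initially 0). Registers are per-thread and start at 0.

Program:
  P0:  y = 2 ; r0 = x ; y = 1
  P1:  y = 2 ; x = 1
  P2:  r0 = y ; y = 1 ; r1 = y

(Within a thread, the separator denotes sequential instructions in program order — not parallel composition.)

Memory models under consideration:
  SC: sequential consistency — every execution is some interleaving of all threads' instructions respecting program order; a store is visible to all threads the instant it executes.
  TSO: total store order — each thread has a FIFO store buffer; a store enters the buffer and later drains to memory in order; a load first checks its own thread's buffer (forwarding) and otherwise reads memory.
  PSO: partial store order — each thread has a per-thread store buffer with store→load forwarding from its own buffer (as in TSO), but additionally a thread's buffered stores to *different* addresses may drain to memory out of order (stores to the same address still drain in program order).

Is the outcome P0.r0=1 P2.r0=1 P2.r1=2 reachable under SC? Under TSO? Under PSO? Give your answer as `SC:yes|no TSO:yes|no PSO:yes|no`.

SC:no TSO:no PSO:yes

outcome vector order: (P0.r0,P2.r0,P2.r1)
SC (11): (0,0,1), (0,0,2), (0,1,1), (0,1,2), (0,2,1), (0,2,2), (1,0,1), (1,0,2), (1,1,1), (1,2,1), (1,2,2)
TSO (11): (0,0,1), (0,0,2), (0,1,1), (0,1,2), (0,2,1), (0,2,2), (1,0,1), (1,0,2), (1,1,1), (1,2,1), (1,2,2)
PSO (12): (0,0,1), (0,0,2), (0,1,1), (0,1,2), (0,2,1), (0,2,2), (1,0,1), (1,0,2), (1,1,1), (1,1,2), (1,2,1), (1,2,2)
target (1,1,2) ∈ {PSO}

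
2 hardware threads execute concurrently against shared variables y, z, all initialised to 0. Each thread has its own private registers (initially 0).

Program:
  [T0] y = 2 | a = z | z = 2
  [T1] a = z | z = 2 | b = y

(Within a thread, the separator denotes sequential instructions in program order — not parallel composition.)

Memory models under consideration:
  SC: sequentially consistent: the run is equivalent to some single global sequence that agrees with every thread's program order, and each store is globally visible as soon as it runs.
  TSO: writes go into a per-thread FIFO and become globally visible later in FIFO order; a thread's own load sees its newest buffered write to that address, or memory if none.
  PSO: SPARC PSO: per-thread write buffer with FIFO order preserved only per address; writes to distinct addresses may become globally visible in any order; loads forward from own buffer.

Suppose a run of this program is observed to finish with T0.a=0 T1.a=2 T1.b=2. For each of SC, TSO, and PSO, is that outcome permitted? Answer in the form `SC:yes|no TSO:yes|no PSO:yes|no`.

outcome vector order: (T0.a,T1.a,T1.b)
SC (4): 0/0/2; 0/2/2; 2/0/0; 2/0/2
TSO (5): 0/0/0; 0/0/2; 0/2/2; 2/0/0; 2/0/2
PSO (6): 0/0/0; 0/0/2; 0/2/0; 0/2/2; 2/0/0; 2/0/2
target 0/2/2 ∈ {SC,TSO,PSO}

SC:yes TSO:yes PSO:yes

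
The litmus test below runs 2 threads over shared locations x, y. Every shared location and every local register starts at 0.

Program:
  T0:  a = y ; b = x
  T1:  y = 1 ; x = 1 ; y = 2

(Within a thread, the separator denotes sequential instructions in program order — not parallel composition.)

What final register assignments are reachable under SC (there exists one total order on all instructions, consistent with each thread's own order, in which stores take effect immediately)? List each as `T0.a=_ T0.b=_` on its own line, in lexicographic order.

T0.a=0 T0.b=0
T0.a=0 T0.b=1
T0.a=1 T0.b=0
T0.a=1 T0.b=1
T0.a=2 T0.b=1

outcome vector order: (T0.a,T0.b)
|SC outcomes| = 5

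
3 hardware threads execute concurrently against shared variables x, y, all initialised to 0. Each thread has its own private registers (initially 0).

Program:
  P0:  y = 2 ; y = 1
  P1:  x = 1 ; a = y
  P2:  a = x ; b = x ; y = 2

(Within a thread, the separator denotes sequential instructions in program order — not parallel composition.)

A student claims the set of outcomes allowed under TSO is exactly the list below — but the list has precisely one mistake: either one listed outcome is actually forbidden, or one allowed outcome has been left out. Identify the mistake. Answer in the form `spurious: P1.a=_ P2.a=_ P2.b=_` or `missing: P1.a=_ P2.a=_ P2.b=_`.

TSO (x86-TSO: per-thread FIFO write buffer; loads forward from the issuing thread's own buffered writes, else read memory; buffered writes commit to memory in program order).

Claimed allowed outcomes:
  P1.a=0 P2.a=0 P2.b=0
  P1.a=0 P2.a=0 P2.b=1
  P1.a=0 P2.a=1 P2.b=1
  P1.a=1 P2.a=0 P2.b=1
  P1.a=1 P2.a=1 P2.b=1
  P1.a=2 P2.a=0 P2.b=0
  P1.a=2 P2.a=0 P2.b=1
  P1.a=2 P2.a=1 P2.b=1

outcome vector order: (P1.a,P2.a,P2.b)
TSO (9): (0,0,0); (0,0,1); (0,1,1); (1,0,0); (1,0,1); (1,1,1); (2,0,0); (2,0,1); (2,1,1)
TSO∖claimed = {(1,0,0)}

missing: P1.a=1 P2.a=0 P2.b=0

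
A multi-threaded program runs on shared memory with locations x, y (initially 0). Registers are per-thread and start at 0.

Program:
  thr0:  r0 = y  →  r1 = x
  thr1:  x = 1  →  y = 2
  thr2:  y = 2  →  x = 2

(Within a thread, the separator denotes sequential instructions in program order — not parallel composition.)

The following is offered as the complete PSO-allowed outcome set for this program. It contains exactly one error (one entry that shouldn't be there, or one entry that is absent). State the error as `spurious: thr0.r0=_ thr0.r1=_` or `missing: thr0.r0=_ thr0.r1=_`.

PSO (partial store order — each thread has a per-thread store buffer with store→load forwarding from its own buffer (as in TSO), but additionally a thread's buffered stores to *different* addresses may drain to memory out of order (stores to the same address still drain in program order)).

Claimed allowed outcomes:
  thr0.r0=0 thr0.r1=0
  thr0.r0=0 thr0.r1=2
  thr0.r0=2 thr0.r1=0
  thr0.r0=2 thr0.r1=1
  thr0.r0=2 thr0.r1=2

outcome vector order: (thr0.r0,thr0.r1)
PSO: 6 outcomes — {(0,0); (0,1); (0,2); (2,0); (2,1); (2,2)}
PSO∖claimed = {(0,1)}

missing: thr0.r0=0 thr0.r1=1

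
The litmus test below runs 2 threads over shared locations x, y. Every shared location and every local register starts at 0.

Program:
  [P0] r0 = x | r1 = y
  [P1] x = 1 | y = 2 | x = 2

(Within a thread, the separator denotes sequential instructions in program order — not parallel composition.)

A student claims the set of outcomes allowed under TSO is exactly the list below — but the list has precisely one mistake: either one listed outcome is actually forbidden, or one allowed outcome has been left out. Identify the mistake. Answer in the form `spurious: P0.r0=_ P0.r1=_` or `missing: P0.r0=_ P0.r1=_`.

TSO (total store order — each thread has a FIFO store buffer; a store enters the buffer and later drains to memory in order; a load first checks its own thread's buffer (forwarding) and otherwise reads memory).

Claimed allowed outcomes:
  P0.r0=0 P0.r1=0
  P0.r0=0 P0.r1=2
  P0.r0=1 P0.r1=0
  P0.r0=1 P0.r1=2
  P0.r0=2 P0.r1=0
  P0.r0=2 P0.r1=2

spurious: P0.r0=2 P0.r1=0

outcome vector order: (P0.r0,P0.r1)
TSO: 5 outcomes — {0/0 0/2 1/0 1/2 2/2}
claimed∖TSO = {2/0}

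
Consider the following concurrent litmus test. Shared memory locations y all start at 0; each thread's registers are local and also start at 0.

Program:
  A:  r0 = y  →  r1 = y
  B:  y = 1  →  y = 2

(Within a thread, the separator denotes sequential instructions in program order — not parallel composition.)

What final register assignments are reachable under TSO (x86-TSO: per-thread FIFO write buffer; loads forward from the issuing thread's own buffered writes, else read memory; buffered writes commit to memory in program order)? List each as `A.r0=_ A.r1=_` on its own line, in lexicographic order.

A.r0=0 A.r1=0
A.r0=0 A.r1=1
A.r0=0 A.r1=2
A.r0=1 A.r1=1
A.r0=1 A.r1=2
A.r0=2 A.r1=2

outcome vector order: (A.r0,A.r1)
|TSO outcomes| = 6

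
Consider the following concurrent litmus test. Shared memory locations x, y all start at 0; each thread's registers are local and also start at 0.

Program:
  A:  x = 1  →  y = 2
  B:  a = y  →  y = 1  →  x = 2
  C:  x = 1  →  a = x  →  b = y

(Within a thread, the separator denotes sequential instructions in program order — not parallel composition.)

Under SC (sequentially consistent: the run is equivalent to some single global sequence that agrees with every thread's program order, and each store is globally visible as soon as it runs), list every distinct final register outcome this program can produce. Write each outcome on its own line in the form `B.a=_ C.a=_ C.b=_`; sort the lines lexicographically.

outcome vector order: (B.a,C.a,C.b)
|SC outcomes| = 9

B.a=0 C.a=1 C.b=0
B.a=0 C.a=1 C.b=1
B.a=0 C.a=1 C.b=2
B.a=0 C.a=2 C.b=1
B.a=0 C.a=2 C.b=2
B.a=2 C.a=1 C.b=0
B.a=2 C.a=1 C.b=1
B.a=2 C.a=1 C.b=2
B.a=2 C.a=2 C.b=1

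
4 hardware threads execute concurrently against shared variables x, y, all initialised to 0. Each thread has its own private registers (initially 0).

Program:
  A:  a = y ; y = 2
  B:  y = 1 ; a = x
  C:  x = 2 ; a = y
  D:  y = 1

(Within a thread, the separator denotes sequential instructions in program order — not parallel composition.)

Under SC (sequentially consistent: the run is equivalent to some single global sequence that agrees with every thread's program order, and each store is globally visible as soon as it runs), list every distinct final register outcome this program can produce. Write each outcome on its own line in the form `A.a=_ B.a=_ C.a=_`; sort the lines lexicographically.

outcome vector order: (A.a,B.a,C.a)
|SC outcomes| = 10

A.a=0 B.a=0 C.a=1
A.a=0 B.a=0 C.a=2
A.a=0 B.a=2 C.a=0
A.a=0 B.a=2 C.a=1
A.a=0 B.a=2 C.a=2
A.a=1 B.a=0 C.a=1
A.a=1 B.a=0 C.a=2
A.a=1 B.a=2 C.a=0
A.a=1 B.a=2 C.a=1
A.a=1 B.a=2 C.a=2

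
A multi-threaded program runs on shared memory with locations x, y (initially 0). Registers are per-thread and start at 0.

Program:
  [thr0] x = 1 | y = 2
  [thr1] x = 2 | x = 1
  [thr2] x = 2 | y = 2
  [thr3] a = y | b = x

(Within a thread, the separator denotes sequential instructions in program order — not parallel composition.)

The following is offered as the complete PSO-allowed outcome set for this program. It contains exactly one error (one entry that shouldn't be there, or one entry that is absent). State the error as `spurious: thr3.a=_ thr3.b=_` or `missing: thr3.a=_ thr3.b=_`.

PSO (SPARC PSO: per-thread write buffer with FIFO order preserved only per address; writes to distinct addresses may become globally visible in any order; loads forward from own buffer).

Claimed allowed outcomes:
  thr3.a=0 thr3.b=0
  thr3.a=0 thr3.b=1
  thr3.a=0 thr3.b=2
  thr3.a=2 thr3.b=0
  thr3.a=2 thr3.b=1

missing: thr3.a=2 thr3.b=2

outcome vector order: (thr3.a,thr3.b)
PSO (6): (0,0), (0,1), (0,2), (2,0), (2,1), (2,2)
PSO∖claimed = {(2,2)}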